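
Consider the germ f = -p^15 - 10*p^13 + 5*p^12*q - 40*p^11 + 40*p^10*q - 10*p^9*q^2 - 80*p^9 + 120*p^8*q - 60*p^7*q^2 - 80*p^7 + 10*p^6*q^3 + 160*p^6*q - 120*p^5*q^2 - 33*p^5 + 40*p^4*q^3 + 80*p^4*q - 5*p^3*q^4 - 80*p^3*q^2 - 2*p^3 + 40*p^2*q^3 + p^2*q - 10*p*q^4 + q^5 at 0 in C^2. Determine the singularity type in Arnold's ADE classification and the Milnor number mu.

The Hessian of f at 0 has rank 0. Corank 2; j^3 = -p^2*(2*p - q) has shape L^2 M (L != M), so D-series; mu = 6 gives D_6.

Type D6, Milnor number mu = 6.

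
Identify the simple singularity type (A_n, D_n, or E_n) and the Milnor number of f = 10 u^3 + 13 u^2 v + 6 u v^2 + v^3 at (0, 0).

Type D_4, Milnor number mu = 4.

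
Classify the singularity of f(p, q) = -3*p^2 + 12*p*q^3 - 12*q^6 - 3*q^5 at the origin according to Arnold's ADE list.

A4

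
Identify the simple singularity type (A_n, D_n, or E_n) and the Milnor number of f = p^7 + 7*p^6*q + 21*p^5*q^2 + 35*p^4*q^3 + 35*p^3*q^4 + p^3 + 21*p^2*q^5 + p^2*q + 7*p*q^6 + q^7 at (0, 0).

Type D8, Milnor number mu = 8.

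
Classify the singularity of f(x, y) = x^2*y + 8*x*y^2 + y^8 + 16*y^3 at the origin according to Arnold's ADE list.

D_9

The Hessian of f at 0 has rank 0. Corank 2; j^3 = y*(x + 4*y)^2 has shape L^2 M (L != M), so D-series; mu = 9 gives D_9.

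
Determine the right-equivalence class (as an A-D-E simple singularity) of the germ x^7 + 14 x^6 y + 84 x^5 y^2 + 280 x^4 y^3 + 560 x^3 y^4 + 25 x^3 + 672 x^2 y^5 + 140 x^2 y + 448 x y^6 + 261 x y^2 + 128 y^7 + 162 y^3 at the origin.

D_8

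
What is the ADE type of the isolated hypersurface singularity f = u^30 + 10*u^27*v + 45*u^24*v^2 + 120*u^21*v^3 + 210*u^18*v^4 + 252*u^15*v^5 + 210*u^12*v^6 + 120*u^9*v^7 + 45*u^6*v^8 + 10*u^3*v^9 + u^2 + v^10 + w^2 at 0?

The Hessian of f at 0 is [[2, 0, 0], [0, 0, 0], [0, 0, 2]] with rank 2, so corank 1. A Groebner basis of the Jacobian ideal J(f) in C{u,v,w} is {v^9, u, w}; counting standard monomials gives mu = 9. Corank 1: A-series; mu = 9 gives A_9.

A_{9}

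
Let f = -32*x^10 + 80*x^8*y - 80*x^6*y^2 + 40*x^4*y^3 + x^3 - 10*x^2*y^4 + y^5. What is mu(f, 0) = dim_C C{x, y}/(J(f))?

8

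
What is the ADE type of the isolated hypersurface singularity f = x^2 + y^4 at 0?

A_3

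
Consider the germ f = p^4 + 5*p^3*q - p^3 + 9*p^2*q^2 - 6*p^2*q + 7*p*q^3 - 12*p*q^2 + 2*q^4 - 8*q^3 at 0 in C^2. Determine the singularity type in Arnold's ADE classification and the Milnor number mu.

Type E7, Milnor number mu = 7.

The Hessian of f at 0 is [[0, 0], [0, 0]] with rank 0, so corank 2. A Groebner basis of the Jacobian ideal J(f) in C{p,q} is {3*p^2 + 12*p*q + q^4 + q^3 + 12*q^2, p^3 - 18*p^2 - 72*p*q + 2*q^3 - 72*q^2, p^2*q + 7*p^2 + 28*p*q - 5*q^3/3 + 28*q^2, -2*p^2 + p*q^2 - 8*p*q + 4*q^3/3 - 8*q^2}; counting standard monomials gives mu = 7. Corank 2; j^3 = -(p + 2*q)^3 is a perfect cube, so E-series; the 4-jet and mu = 7 give E_7.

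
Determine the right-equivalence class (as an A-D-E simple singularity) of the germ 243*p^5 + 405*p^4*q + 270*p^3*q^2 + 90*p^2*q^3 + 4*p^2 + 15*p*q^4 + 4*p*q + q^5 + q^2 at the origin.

The Hessian of f at 0 has rank 1. Corank 1: A-series; mu = 4 gives A_4.

A4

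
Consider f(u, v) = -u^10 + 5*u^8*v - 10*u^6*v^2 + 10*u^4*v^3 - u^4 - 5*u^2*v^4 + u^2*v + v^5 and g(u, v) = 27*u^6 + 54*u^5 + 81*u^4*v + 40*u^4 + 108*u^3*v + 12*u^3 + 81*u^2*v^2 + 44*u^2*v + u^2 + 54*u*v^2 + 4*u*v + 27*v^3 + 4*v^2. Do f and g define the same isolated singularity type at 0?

No.

The Hessian of f at 0 has rank 0. Corank 2; j^3 = u^2*v has shape L^2 M (L != M), so D-series; mu = 6 gives D_6. The Hessian of g at 0 has rank 1. Corank 1: A-series; mu = 2 gives A_2. f is D_6 but g is A_2, hence not right-equivalent.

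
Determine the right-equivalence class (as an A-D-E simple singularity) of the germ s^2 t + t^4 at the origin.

D_{5}

The Hessian of f at 0 has rank 0. Corank 2; j^3 = s^2*t has shape L^2 M (L != M), so D-series; mu = 5 gives D_5.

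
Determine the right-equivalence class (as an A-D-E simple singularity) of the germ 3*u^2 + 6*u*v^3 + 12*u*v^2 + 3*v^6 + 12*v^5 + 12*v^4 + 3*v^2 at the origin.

The Hessian of f at 0 has rank 2. Corank 0: nondegenerate Morse point, so A_1.

A_{1}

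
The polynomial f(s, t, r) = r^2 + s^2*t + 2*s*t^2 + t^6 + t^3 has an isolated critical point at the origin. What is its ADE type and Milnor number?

The Hessian of f at 0 is [[0, 0, 0], [0, 0, 0], [0, 0, 2]] with rank 1, so corank 2. A Groebner basis of the Jacobian ideal J(f) in C{s,t,r} is {s^2/6 + t^5 - t^2/6, s^3 + t^3, s*t + t^2, r}; counting standard monomials gives mu = 7. Corank 2; j^3 = t*(s + t)^2 has shape L^2 M (L != M), so D-series; mu = 7 gives D_7.

Type D_{7}, Milnor number mu = 7.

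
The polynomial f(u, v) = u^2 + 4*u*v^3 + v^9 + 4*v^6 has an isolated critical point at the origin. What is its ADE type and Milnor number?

Type A_{8}, Milnor number mu = 8.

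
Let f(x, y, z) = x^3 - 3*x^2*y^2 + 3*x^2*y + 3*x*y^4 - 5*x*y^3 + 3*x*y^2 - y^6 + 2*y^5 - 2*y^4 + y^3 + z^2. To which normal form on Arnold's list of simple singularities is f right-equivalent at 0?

The Hessian of f at 0 is [[0, 0, 0], [0, 0, 0], [0, 0, 2]] with rank 1, so corank 2. A Groebner basis of the Jacobian ideal J(f) in C{x,y,z} is {-x^2 - 2*x*y + y^4 - y^3/3 - y^2, x^3 - 4*x^2 - 8*x*y - y^3/3 - 4*y^2, x^2*y + 7*x^2/3 + 14*x*y/3 - 2*y^3/9 + 7*y^2/3, -x^2 + x*y^2 - 2*x*y + 2*y^3/3 - y^2, z}; counting standard monomials gives mu = 7. Corank 2; j^3 = (x + y)^3 is a perfect cube, so E-series; the 4-jet and mu = 7 give E_7.

E7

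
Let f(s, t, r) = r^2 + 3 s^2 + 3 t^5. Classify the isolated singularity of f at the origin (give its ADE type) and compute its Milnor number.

Type A_4, Milnor number mu = 4.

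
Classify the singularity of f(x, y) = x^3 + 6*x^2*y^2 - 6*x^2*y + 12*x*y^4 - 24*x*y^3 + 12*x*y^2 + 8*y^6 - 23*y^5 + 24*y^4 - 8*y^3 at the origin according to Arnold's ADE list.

E8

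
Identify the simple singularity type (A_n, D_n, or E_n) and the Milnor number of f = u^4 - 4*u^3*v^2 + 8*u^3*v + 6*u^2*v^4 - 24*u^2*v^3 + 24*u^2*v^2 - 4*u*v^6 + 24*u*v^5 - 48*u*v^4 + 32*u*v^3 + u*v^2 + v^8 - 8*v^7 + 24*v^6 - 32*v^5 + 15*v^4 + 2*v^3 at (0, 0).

Type D5, Milnor number mu = 5.

The Hessian of f at 0 is [[0, 0], [0, 0]] with rank 0, so corank 2. A Groebner basis of the Jacobian ideal J(f) in C{u,v} is {u^3 + v^2/4, v^3, u*v + 2*v^2}; counting standard monomials gives mu = 5. Corank 2; j^3 = v^2*(u + 2*v) has shape L^2 M (L != M), so D-series; mu = 5 gives D_5.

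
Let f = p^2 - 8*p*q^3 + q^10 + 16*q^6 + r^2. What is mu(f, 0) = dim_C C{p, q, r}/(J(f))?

The Hessian of f at 0 has rank 2. Corank 1: A-series; mu = 9 gives A_9.

9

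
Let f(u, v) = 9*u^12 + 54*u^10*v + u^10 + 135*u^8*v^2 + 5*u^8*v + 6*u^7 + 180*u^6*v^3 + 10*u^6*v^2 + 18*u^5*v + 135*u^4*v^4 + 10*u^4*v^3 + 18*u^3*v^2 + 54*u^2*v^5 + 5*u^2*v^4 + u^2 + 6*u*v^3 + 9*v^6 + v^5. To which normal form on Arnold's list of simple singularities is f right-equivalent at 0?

The Hessian of f at 0 has rank 1. Corank 1: A-series; mu = 4 gives A_4.

A_{4}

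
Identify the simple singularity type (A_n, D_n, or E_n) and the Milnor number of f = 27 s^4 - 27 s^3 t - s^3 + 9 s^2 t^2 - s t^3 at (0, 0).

The Hessian of f at 0 is [[0, 0], [0, 0]] with rank 0, so corank 2. A Groebner basis of the Jacobian ideal J(f) in C{s,t} is {s^2/3 + t^4 + t^3/9, s^3, s^2*t - s^2/9 - t^3/27, -2*s^2/3 + s*t^2 - 2*t^3/9}; counting standard monomials gives mu = 7. Corank 2; j^3 = -s^3 is a perfect cube, so E-series; the 4-jet and mu = 7 give E_7.

Type E7, Milnor number mu = 7.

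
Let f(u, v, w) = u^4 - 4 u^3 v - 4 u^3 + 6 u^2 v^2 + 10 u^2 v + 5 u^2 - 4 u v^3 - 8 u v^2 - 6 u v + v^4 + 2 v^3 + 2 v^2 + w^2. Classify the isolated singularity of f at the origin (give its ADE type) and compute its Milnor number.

Type A_1, Milnor number mu = 1.

The Hessian of f at 0 has rank 3. Corank 0: nondegenerate Morse point, so A_1.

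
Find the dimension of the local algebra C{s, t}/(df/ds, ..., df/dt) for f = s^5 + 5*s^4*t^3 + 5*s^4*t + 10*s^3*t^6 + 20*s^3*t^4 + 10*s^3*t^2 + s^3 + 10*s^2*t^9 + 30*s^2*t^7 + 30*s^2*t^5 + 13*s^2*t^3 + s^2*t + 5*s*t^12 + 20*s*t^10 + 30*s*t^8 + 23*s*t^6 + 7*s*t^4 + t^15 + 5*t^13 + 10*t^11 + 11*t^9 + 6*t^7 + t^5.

6

The Hessian of f at 0 is [[0, 0], [0, 0]] with rank 0, so corank 2. A Groebner basis of the Jacobian ideal J(f) in C{s,t} is {-s*t/4 + t^4, s*t^2, s^2 + 5*s*t/4}; counting standard monomials gives mu = 6. Corank 2; j^3 = s^2*(s + t) has shape L^2 M (L != M), so D-series; mu = 6 gives D_6.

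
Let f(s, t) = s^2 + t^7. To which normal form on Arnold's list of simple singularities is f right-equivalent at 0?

The Hessian of f at 0 is [[2, 0], [0, 0]] with rank 1, so corank 1. A Groebner basis of the Jacobian ideal J(f) in C{s,t} is {t^6, s}; counting standard monomials gives mu = 6. Corank 1: A-series; mu = 6 gives A_6.

A6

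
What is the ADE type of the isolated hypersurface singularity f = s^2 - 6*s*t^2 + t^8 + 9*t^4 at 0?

A7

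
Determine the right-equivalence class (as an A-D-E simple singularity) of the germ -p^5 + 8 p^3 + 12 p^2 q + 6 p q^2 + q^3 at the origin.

E_8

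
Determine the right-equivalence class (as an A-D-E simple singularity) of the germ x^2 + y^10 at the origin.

The Hessian of f at 0 has rank 1. Corank 1: A-series; mu = 9 gives A_9.

A_{9}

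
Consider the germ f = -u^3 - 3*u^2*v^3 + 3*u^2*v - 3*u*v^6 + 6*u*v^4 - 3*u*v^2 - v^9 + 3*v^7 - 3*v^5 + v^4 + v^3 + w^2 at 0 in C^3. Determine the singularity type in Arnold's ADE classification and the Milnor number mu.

The Hessian of f at 0 has rank 1. Corank 2; j^3 = -(u - v)^3 is a perfect cube, so E-series; the 4-jet and mu = 6 give E_6.

Type E_6, Milnor number mu = 6.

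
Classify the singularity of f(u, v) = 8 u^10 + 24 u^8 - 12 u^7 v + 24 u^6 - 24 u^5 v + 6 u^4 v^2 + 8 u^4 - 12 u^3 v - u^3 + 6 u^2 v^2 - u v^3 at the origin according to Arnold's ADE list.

The Hessian of f at 0 has rank 0. Corank 2; j^3 = -u^3 is a perfect cube, so E-series; the 4-jet and mu = 7 give E_7.

E_7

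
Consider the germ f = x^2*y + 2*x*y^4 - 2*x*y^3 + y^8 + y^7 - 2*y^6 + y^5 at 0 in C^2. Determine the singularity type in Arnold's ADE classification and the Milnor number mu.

Type D9, Milnor number mu = 9.

The Hessian of f at 0 has rank 0. Corank 2; j^3 = x^2*y has shape L^2 M (L != M), so D-series; mu = 9 gives D_9.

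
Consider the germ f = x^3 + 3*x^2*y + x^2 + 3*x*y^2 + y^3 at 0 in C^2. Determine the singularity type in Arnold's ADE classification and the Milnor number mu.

Type A2, Milnor number mu = 2.

The Hessian of f at 0 is [[2, 0], [0, 0]] with rank 1, so corank 1. A Groebner basis of the Jacobian ideal J(f) in C{x,y} is {y^2, x}; counting standard monomials gives mu = 2. Corank 1: A-series; mu = 2 gives A_2.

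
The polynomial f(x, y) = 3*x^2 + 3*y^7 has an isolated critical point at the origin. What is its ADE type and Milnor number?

Type A_{6}, Milnor number mu = 6.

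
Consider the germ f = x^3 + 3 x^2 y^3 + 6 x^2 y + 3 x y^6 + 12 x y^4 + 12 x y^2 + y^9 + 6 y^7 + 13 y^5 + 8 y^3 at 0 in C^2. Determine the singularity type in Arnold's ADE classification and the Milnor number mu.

The Hessian of f at 0 is [[0, 0], [0, 0]] with rank 0, so corank 2. A Groebner basis of the Jacobian ideal J(f) in C{x,y} is {x^2/2 + x*y^3 + 2*x*y + 2*y^2, y^4, x^3 - 12*x*y^2 - 16*y^3, x^2*y + 4*x*y^2 + 4*y^3}; counting standard monomials gives mu = 8. Corank 2; j^3 = (x + 2*y)^3 is a perfect cube, so E-series; the 5-jet and mu = 8 give E_8.

Type E_{8}, Milnor number mu = 8.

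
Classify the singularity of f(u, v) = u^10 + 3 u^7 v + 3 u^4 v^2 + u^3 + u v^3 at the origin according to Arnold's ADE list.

E7

The Hessian of f at 0 has rank 0. Corank 2; j^3 = u^3 is a perfect cube, so E-series; the 4-jet and mu = 7 give E_7.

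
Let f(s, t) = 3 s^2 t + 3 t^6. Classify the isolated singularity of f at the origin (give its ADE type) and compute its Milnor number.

The Hessian of f at 0 has rank 0. Corank 2; j^3 = 3*s^2*t has shape L^2 M (L != M), so D-series; mu = 7 gives D_7.

Type D_7, Milnor number mu = 7.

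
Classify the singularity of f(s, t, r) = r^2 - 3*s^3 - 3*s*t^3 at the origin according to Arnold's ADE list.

E_7

The Hessian of f at 0 is [[0, 0, 0], [0, 0, 0], [0, 0, 2]] with rank 1, so corank 2. A Groebner basis of the Jacobian ideal J(f) in C{s,t,r} is {s^3, s*t^2, 3*s^2 + t^3, r}; counting standard monomials gives mu = 7. Corank 2; j^3 = -3*s^3 is a perfect cube, so E-series; the 4-jet and mu = 7 give E_7.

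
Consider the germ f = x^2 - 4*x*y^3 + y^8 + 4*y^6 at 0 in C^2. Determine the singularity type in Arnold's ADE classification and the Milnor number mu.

Type A7, Milnor number mu = 7.

The Hessian of f at 0 has rank 1. Corank 1: A-series; mu = 7 gives A_7.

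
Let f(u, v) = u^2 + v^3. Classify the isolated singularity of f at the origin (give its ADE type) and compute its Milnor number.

Type A2, Milnor number mu = 2.

The Hessian of f at 0 is [[2, 0], [0, 0]] with rank 1, so corank 1. A Groebner basis of the Jacobian ideal J(f) in C{u,v} is {v^2, u}; counting standard monomials gives mu = 2. Corank 1: A-series; mu = 2 gives A_2.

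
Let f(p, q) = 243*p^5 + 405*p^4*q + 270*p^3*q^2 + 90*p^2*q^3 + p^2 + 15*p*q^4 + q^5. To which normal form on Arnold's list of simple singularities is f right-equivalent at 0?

The Hessian of f at 0 has rank 1. Corank 1: A-series; mu = 4 gives A_4.

A_4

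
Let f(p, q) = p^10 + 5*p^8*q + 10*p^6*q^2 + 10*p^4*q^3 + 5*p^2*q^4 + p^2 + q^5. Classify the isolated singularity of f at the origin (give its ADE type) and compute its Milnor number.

The Hessian of f at 0 has rank 1. Corank 1: A-series; mu = 4 gives A_4.

Type A_4, Milnor number mu = 4.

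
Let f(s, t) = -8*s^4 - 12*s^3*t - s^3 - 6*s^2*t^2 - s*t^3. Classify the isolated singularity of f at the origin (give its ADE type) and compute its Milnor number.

Type E_7, Milnor number mu = 7.

The Hessian of f at 0 has rank 0. Corank 2; j^3 = -s^3 is a perfect cube, so E-series; the 4-jet and mu = 7 give E_7.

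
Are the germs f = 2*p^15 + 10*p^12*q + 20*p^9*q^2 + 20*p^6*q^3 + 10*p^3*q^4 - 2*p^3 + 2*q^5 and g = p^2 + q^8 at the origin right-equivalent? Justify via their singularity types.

No.

The Hessian of f at 0 has rank 0. Corank 2; j^3 = -2*p^3 is a perfect cube, so E-series; the 5-jet and mu = 8 give E_8. The Hessian of g at 0 has rank 1. Corank 1: A-series; mu = 7 gives A_7. f is E_8 but g is A_7, hence not right-equivalent.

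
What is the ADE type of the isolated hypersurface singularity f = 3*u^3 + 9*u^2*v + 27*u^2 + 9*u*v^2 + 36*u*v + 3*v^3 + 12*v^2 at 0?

A2

The Hessian of f at 0 has rank 1. Corank 1: A-series; mu = 2 gives A_2.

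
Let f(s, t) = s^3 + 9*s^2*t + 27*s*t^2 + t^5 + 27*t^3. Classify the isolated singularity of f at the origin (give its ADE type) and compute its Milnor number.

The Hessian of f at 0 has rank 0. Corank 2; j^3 = (s + 3*t)^3 is a perfect cube, so E-series; the 5-jet and mu = 8 give E_8.

Type E8, Milnor number mu = 8.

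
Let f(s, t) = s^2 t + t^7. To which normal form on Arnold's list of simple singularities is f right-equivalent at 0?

The Hessian of f at 0 has rank 0. Corank 2; j^3 = s^2*t has shape L^2 M (L != M), so D-series; mu = 8 gives D_8.

D8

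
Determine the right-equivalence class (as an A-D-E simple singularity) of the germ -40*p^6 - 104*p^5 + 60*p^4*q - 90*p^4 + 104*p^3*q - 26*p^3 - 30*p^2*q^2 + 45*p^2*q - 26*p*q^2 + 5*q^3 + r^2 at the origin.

D_4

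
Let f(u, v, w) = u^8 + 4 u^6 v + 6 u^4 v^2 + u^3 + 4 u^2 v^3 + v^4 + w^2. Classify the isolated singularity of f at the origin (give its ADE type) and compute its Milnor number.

Type E_6, Milnor number mu = 6.

The Hessian of f at 0 is [[0, 0, 0], [0, 0, 0], [0, 0, 2]] with rank 1, so corank 2. A Groebner basis of the Jacobian ideal J(f) in C{u,v,w} is {v^3, u^2, w}; counting standard monomials gives mu = 6. Corank 2; j^3 = u^3 is a perfect cube, so E-series; the 4-jet and mu = 6 give E_6.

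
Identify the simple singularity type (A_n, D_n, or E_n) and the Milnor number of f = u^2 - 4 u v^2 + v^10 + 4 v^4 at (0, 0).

Type A_9, Milnor number mu = 9.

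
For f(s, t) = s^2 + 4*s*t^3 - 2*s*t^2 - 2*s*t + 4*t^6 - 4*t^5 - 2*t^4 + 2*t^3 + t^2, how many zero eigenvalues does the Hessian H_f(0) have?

The Hessian at 0 is [[2, -2], [-2, 2]] of rank 1; hence corank 1.

1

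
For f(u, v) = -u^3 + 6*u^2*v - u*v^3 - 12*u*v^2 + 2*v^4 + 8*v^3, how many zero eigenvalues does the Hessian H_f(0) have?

2

The Hessian at 0 is [[0, 0], [0, 0]] of rank 0; hence corank 2.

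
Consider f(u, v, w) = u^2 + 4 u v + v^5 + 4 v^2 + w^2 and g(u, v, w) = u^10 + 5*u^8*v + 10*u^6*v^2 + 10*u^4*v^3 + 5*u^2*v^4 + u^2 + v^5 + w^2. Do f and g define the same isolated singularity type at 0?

The Hessian of f at 0 is [[2, 4, 0], [4, 8, 0], [0, 0, 2]] with rank 2, so corank 1. A Groebner basis of the Jacobian ideal J(f) in C{u,v,w} is {v^4, u + 2*v, w}; counting standard monomials gives mu = 4. Corank 1: A-series; mu = 4 gives A_4. The Hessian of g at 0 is [[2, 0, 0], [0, 0, 0], [0, 0, 2]] with rank 2, so corank 1. A Groebner basis of the Jacobian ideal J(g) in C{u,v,w} is {v^4, u, w}; counting standard monomials gives mu = 4. Corank 1: A-series; mu = 4 gives A_4. Both have type A_4, hence right-equivalent.

Yes.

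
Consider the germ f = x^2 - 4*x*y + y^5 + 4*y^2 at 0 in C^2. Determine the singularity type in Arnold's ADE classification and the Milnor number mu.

Type A_4, Milnor number mu = 4.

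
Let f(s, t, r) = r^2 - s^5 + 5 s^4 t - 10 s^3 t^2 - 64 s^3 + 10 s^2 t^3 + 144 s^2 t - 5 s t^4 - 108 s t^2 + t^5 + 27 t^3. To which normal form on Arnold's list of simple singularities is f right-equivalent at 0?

E8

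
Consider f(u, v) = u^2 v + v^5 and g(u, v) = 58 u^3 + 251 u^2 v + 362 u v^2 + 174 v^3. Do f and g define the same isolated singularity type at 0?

No.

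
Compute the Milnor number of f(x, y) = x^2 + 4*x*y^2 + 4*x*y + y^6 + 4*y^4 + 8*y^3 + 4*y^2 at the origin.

The Hessian of f at 0 is [[2, 4], [4, 8]] with rank 1, so corank 1. A Groebner basis of the Jacobian ideal J(f) in C{x,y} is {x^3 + 6*x^2 + 20*x*y - 8*x - 16*y, x^2*y - 2*x^2 - 6*x*y + 2*x + 4*y, x/2 + y^2 + y}; counting standard monomials gives mu = 5. Corank 1: A-series; mu = 5 gives A_5.

5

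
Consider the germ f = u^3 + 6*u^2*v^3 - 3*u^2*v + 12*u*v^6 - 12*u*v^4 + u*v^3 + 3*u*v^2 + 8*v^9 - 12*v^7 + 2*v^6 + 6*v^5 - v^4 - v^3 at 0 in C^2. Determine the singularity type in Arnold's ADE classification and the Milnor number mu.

The Hessian of f at 0 has rank 0. Corank 2; j^3 = (u - v)^3 is a perfect cube, so E-series; the 4-jet and mu = 7 give E_7.

Type E_{7}, Milnor number mu = 7.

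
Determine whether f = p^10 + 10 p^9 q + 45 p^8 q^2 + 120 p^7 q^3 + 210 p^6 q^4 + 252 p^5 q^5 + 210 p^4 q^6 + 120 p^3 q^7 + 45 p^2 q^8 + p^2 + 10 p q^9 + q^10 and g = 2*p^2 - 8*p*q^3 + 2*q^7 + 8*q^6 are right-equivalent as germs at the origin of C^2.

The Hessian of f at 0 has rank 1. Corank 1: A-series; mu = 9 gives A_9. The Hessian of g at 0 has rank 1. Corank 1: A-series; mu = 6 gives A_6. f is A_9 but g is A_6, hence not right-equivalent.

No.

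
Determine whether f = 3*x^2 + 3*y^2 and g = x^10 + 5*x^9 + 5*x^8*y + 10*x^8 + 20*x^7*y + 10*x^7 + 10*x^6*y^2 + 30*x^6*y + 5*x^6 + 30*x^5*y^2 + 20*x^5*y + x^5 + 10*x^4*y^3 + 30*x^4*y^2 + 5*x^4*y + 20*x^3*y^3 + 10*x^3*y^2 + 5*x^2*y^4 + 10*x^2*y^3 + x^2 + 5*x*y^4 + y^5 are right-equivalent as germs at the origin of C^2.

No.

The Hessian of f at 0 is [[6, 0], [0, 6]] with rank 2, so corank 0. A Groebner basis of the Jacobian ideal J(f) in C{x,y} is {x, y}; counting standard monomials gives mu = 1. Corank 0: nondegenerate Morse point, so A_1. The Hessian of g at 0 is [[2, 0], [0, 0]] with rank 1, so corank 1. A Groebner basis of the Jacobian ideal J(g) in C{x,y} is {y^4, x}; counting standard monomials gives mu = 4. Corank 1: A-series; mu = 4 gives A_4. f is A_1 but g is A_4, hence not right-equivalent.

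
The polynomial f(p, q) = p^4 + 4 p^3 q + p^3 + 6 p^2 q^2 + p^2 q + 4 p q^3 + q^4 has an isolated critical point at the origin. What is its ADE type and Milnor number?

Type D_5, Milnor number mu = 5.

The Hessian of f at 0 has rank 0. Corank 2; j^3 = p^2*(p + q) has shape L^2 M (L != M), so D-series; mu = 5 gives D_5.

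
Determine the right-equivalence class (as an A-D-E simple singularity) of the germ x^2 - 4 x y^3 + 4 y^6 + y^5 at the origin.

The Hessian of f at 0 has rank 1. Corank 1: A-series; mu = 4 gives A_4.

A_4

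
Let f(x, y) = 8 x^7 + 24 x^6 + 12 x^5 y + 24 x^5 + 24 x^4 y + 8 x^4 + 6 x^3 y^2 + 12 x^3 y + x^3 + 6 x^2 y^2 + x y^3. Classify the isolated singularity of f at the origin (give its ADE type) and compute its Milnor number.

Type E_{7}, Milnor number mu = 7.

The Hessian of f at 0 has rank 0. Corank 2; j^3 = x^3 is a perfect cube, so E-series; the 4-jet and mu = 7 give E_7.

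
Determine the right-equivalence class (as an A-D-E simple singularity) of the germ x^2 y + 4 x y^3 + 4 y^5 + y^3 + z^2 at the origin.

D4

The Hessian of f at 0 has rank 1. Corank 2; j^3 = y*(x^2 + y^2) splits into three distinct lines over C (the quadratic factor has nonzero discriminant), so D_4.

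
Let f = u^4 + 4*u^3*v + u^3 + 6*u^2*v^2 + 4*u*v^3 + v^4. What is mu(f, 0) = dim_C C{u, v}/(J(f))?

6

The Hessian of f at 0 is [[0, 0], [0, 0]] with rank 0, so corank 2. A Groebner basis of the Jacobian ideal J(f) in C{u,v} is {v^4, u*v^2 + v^3/3, u^2}; counting standard monomials gives mu = 6. Corank 2; j^3 = u^3 is a perfect cube, so E-series; the 4-jet and mu = 6 give E_6.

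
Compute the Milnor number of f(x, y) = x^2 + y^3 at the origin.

2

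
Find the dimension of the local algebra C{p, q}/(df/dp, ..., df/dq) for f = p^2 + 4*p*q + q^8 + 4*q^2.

7

The Hessian of f at 0 has rank 1. Corank 1: A-series; mu = 7 gives A_7.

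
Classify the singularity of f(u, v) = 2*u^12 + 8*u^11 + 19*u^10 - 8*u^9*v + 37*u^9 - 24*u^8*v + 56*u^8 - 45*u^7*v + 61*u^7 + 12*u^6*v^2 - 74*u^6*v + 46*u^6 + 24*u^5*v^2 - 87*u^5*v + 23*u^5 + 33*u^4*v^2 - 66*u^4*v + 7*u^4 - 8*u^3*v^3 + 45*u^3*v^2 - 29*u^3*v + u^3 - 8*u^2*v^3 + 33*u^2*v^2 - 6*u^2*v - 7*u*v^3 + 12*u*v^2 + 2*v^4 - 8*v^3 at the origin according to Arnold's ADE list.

E_{7}

The Hessian of f at 0 is [[0, 0], [0, 0]] with rank 0, so corank 2. A Groebner basis of the Jacobian ideal J(f) in C{u,v} is {-3*u^2/187 + 12*u*v/187 + v^4 - v^3/187 - 12*v^2/187, u^3 + 270*u^2/187 - 1080*u*v/187 - 1406*v^3/187 + 1080*v^2/187, u^2*v + 89*u^2/187 - 356*u*v/187 - 2155*v^3/561 + 356*v^2/187, 2*u^2/17 + u*v^2 - 8*u*v/17 - 100*v^3/51 + 8*v^2/17}; counting standard monomials gives mu = 7. Corank 2; j^3 = (u - 2*v)^3 is a perfect cube, so E-series; the 4-jet and mu = 7 give E_7.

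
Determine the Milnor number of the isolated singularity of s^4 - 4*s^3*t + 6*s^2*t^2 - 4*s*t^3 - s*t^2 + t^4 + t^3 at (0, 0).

5

The Hessian of f at 0 has rank 0. Corank 2; j^3 = -t^2*(s - t) has shape L^2 M (L != M), so D-series; mu = 5 gives D_5.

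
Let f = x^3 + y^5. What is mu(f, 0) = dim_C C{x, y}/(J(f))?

8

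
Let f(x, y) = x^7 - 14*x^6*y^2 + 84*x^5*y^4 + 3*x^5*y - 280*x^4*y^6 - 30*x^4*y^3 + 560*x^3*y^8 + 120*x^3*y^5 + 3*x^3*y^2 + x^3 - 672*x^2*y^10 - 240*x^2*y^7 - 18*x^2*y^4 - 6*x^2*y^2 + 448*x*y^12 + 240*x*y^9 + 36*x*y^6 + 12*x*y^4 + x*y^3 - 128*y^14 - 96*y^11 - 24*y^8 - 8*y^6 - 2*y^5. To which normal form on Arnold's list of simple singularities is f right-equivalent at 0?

E7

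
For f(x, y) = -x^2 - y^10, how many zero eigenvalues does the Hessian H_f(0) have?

The Hessian at 0 is [[-2, 0], [0, 0]] of rank 1; hence corank 1.

1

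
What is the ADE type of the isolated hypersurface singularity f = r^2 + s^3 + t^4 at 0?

E6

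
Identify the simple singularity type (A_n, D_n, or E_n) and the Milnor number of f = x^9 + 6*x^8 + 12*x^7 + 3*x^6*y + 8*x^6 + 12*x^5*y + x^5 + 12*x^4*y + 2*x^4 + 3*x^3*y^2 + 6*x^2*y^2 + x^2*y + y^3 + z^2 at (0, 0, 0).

The Hessian of f at 0 is [[0, 0, 0], [0, 0, 0], [0, 0, 2]] with rank 1, so corank 2. A Groebner basis of the Jacobian ideal J(f) in C{x,y,z} is {y^3, x^2 + 3*y^2, x*y, z}; counting standard monomials gives mu = 4. Corank 2; j^3 = y*(x^2 + y^2) splits into three distinct lines over C (the quadratic factor has nonzero discriminant), so D_4.

Type D_{4}, Milnor number mu = 4.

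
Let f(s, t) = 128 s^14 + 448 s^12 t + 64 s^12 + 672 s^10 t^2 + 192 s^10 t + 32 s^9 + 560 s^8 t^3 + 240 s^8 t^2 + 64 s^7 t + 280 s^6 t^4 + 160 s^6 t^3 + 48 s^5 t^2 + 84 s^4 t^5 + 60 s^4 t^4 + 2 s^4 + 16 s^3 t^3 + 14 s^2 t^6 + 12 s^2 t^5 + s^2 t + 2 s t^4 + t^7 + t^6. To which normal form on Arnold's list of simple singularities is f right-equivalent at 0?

D_7

The Hessian of f at 0 has rank 0. Corank 2; j^3 = s^2*t has shape L^2 M (L != M), so D-series; mu = 7 gives D_7.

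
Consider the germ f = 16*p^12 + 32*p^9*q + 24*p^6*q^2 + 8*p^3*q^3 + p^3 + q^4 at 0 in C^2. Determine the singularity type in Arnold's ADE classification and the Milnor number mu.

The Hessian of f at 0 is [[0, 0], [0, 0]] with rank 0, so corank 2. A Groebner basis of the Jacobian ideal J(f) in C{p,q} is {q^3, p^2}; counting standard monomials gives mu = 6. Corank 2; j^3 = p^3 is a perfect cube, so E-series; the 4-jet and mu = 6 give E_6.

Type E6, Milnor number mu = 6.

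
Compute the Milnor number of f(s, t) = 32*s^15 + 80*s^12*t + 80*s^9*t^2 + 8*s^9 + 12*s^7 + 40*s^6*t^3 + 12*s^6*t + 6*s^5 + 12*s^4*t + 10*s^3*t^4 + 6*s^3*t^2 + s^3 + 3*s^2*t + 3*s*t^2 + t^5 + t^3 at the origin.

8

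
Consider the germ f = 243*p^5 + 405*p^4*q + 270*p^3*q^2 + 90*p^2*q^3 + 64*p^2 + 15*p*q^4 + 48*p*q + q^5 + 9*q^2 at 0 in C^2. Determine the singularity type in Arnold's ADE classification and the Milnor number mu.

The Hessian of f at 0 is [[128, 48], [48, 18]] with rank 1, so corank 1. A Groebner basis of the Jacobian ideal J(f) in C{p,q} is {q^4, p + 3*q/8}; counting standard monomials gives mu = 4. Corank 1: A-series; mu = 4 gives A_4.

Type A4, Milnor number mu = 4.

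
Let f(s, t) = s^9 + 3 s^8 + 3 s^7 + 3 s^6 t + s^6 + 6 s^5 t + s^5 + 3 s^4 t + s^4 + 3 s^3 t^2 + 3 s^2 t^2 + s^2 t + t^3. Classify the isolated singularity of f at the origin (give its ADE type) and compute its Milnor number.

The Hessian of f at 0 has rank 0. Corank 2; j^3 = t*(s^2 + t^2) splits into three distinct lines over C (the quadratic factor has nonzero discriminant), so D_4.

Type D_4, Milnor number mu = 4.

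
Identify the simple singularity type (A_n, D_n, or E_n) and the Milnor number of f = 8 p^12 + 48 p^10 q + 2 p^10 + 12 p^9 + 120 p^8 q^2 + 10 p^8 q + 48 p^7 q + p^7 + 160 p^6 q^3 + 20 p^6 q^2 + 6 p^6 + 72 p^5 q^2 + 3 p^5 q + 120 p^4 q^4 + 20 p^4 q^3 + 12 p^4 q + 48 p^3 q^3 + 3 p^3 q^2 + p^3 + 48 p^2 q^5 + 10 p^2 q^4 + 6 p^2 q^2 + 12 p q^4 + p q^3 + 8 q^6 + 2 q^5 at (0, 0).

Type E_7, Milnor number mu = 7.

The Hessian of f at 0 is [[0, 0], [0, 0]] with rank 0, so corank 2. A Groebner basis of the Jacobian ideal J(f) in C{p,q} is {-p^2/4 + q^4 - q^3/12, p^3, p^2*q + p^2/12 + q^3/36, p^2/2 + p*q^2 + q^3/6}; counting standard monomials gives mu = 7. Corank 2; j^3 = p^3 is a perfect cube, so E-series; the 4-jet and mu = 7 give E_7.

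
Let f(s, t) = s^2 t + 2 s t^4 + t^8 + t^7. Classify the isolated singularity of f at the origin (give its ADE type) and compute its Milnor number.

The Hessian of f at 0 is [[0, 0], [0, 0]] with rank 0, so corank 2. A Groebner basis of the Jacobian ideal J(f) in C{s,t} is {s^2*t^2, 8*s^2*t + s^2 + s*t^3, s*t + t^4, s^3}; counting standard monomials gives mu = 9. Corank 2; j^3 = s^2*t has shape L^2 M (L != M), so D-series; mu = 9 gives D_9.

Type D_9, Milnor number mu = 9.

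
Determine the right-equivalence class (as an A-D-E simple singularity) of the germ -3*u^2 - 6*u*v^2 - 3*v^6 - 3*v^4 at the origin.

A_5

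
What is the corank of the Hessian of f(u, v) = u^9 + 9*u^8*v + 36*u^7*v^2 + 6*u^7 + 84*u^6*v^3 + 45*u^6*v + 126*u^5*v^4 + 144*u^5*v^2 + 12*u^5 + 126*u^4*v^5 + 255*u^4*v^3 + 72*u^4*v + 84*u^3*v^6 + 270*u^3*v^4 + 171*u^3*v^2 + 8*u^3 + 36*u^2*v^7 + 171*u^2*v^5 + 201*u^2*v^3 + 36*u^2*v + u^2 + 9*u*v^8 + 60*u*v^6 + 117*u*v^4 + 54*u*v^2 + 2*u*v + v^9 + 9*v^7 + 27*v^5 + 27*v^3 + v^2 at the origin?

1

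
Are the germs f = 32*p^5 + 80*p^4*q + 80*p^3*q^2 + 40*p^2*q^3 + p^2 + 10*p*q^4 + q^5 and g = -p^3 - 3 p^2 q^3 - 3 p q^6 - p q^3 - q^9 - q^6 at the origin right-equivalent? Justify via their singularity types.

No.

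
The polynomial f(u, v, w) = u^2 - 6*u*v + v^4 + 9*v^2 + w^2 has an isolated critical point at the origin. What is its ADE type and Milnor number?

Type A3, Milnor number mu = 3.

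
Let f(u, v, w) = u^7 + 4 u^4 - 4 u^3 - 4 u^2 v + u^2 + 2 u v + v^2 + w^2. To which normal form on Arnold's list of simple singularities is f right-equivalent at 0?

A_6

The Hessian of f at 0 is [[2, 2, 0], [2, 2, 0], [0, 0, 2]] with rank 2, so corank 1. A Groebner basis of the Jacobian ideal J(f) in C{u,v,w} is {7*u*v/6 + 5*u/24 + v^4 - 2*v^3/3 + 3*v^2/4 + 5*v/24, u*v^2 + 2*u*v/3 + u/12 + v^3/3 + v^2/2 + v/12, u^2 - u/2 - v/2, w}; counting standard monomials gives mu = 6. Corank 1: A-series; mu = 6 gives A_6.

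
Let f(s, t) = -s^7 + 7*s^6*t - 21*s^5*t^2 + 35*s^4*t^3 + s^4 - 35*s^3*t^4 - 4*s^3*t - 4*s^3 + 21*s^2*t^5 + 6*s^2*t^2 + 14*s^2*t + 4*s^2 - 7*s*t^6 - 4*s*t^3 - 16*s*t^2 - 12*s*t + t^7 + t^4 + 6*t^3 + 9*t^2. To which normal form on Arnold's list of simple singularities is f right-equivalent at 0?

The Hessian of f at 0 is [[8, -12], [-12, 18]] with rank 1, so corank 1. A Groebner basis of the Jacobian ideal J(f) in C{s,t} is {-448*s*t/3 + 640*s/3 + t^4 + 16*t^3/3 + 592*t^2/3 - 320*t, s*t^2 - 16*s*t/3 + 16*s/3 - 7*t^3/6 + 22*t^2/3 - 8*t, s^2 - 2*s*t - 2*s + t^2 + 3*t}; counting standard monomials gives mu = 6. Corank 1: A-series; mu = 6 gives A_6.

A6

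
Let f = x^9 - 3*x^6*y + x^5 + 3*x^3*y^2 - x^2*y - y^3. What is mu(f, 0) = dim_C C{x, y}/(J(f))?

4

The Hessian of f at 0 has rank 0. Corank 2; j^3 = -y*(x^2 + y^2) splits into three distinct lines over C (the quadratic factor has nonzero discriminant), so D_4.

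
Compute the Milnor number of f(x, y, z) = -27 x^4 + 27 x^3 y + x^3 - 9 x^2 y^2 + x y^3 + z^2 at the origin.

The Hessian of f at 0 has rank 1. Corank 2; j^3 = x^3 is a perfect cube, so E-series; the 4-jet and mu = 7 give E_7.

7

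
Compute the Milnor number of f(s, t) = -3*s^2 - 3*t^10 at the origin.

9

The Hessian of f at 0 is [[-6, 0], [0, 0]] with rank 1, so corank 1. A Groebner basis of the Jacobian ideal J(f) in C{s,t} is {t^9, s}; counting standard monomials gives mu = 9. Corank 1: A-series; mu = 9 gives A_9.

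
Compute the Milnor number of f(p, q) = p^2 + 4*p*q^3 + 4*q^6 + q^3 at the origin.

2

The Hessian of f at 0 has rank 1. Corank 1: A-series; mu = 2 gives A_2.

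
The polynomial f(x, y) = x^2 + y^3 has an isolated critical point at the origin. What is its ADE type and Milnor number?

Type A_2, Milnor number mu = 2.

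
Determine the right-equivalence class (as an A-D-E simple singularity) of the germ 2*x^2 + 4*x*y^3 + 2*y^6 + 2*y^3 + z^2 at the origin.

A_{2}

The Hessian of f at 0 is [[4, 0, 0], [0, 0, 0], [0, 0, 2]] with rank 2, so corank 1. A Groebner basis of the Jacobian ideal J(f) in C{x,y,z} is {y^2, x, z}; counting standard monomials gives mu = 2. Corank 1: A-series; mu = 2 gives A_2.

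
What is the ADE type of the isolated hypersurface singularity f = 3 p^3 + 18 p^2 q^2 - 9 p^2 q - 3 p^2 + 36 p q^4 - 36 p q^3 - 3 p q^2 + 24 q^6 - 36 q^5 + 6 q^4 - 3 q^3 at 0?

The Hessian of f at 0 has rank 1. Corank 1: A-series; mu = 2 gives A_2.

A2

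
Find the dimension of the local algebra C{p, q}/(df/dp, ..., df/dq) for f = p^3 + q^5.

The Hessian of f at 0 is [[0, 0], [0, 0]] with rank 0, so corank 2. A Groebner basis of the Jacobian ideal J(f) in C{p,q} is {q^4, p^2}; counting standard monomials gives mu = 8. Corank 2; j^3 = p^3 is a perfect cube, so E-series; the 5-jet and mu = 8 give E_8.

8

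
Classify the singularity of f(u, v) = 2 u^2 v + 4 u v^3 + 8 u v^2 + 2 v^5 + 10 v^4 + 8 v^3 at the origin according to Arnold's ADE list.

D5

The Hessian of f at 0 is [[0, 0], [0, 0]] with rank 0, so corank 2. A Groebner basis of the Jacobian ideal J(f) in C{u,v} is {u*v^2 - 2*u*v - 4*v^2, u*v + v^3 + 2*v^2, u^2 - 4*v^2}; counting standard monomials gives mu = 5. Corank 2; j^3 = 2*v*(u + 2*v)^2 has shape L^2 M (L != M), so D-series; mu = 5 gives D_5.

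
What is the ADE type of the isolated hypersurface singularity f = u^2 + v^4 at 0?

The Hessian of f at 0 has rank 1. Corank 1: A-series; mu = 3 gives A_3.

A3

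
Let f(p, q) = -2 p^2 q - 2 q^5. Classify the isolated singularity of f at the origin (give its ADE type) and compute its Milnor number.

Type D_6, Milnor number mu = 6.

The Hessian of f at 0 is [[0, 0], [0, 0]] with rank 0, so corank 2. A Groebner basis of the Jacobian ideal J(f) in C{p,q} is {p^2/5 + q^4, p^3, p*q}; counting standard monomials gives mu = 6. Corank 2; j^3 = -2*p^2*q has shape L^2 M (L != M), so D-series; mu = 6 gives D_6.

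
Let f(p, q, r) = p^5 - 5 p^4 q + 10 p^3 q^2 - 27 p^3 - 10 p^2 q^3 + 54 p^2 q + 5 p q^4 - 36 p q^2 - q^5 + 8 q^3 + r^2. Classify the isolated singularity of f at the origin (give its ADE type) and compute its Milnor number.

Type E_{8}, Milnor number mu = 8.

The Hessian of f at 0 has rank 1. Corank 2; j^3 = -(3*p - 2*q)^3 is a perfect cube, so E-series; the 5-jet and mu = 8 give E_8.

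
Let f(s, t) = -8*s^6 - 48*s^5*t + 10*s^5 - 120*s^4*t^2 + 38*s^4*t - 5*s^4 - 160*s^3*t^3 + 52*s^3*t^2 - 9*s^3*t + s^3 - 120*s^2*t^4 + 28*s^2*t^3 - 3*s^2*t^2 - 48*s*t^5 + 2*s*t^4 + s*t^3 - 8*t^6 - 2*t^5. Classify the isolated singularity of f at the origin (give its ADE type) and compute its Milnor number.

Type E_7, Milnor number mu = 7.

The Hessian of f at 0 has rank 0. Corank 2; j^3 = s^3 is a perfect cube, so E-series; the 4-jet and mu = 7 give E_7.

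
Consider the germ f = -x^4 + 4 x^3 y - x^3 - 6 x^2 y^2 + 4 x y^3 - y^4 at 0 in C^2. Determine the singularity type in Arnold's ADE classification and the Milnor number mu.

Type E6, Milnor number mu = 6.

The Hessian of f at 0 is [[0, 0], [0, 0]] with rank 0, so corank 2. A Groebner basis of the Jacobian ideal J(f) in C{x,y} is {y^4, x*y^2 - y^3/3, x^2}; counting standard monomials gives mu = 6. Corank 2; j^3 = -x^3 is a perfect cube, so E-series; the 4-jet and mu = 6 give E_6.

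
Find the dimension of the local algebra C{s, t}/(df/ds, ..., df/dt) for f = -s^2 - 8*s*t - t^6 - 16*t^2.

5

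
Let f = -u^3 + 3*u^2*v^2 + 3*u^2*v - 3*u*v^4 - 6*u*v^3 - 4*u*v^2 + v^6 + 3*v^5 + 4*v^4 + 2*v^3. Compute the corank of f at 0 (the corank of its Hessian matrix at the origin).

2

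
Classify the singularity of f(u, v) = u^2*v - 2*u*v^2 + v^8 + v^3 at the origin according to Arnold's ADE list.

D_9

The Hessian of f at 0 is [[0, 0], [0, 0]] with rank 0, so corank 2. A Groebner basis of the Jacobian ideal J(f) in C{u,v} is {u^2/8 + v^7 - v^2/8, u^3 - v^3, u*v - v^2}; counting standard monomials gives mu = 9. Corank 2; j^3 = v*(u - v)^2 has shape L^2 M (L != M), so D-series; mu = 9 gives D_9.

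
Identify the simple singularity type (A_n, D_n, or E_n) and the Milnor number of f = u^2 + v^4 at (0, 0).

The Hessian of f at 0 has rank 1. Corank 1: A-series; mu = 3 gives A_3.

Type A_3, Milnor number mu = 3.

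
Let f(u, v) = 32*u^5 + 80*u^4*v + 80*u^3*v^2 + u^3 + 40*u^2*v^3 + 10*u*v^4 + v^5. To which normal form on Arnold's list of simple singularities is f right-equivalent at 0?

The Hessian of f at 0 is [[0, 0], [0, 0]] with rank 0, so corank 2. A Groebner basis of the Jacobian ideal J(f) in C{u,v} is {v^5, u*v^3 + v^4/8, u^2}; counting standard monomials gives mu = 8. Corank 2; j^3 = u^3 is a perfect cube, so E-series; the 5-jet and mu = 8 give E_8.

E8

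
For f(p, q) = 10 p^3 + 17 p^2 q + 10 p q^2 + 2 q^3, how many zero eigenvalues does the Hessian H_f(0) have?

2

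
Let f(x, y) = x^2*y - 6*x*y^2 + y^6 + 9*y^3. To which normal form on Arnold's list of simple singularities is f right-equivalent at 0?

D7

The Hessian of f at 0 has rank 0. Corank 2; j^3 = y*(x - 3*y)^2 has shape L^2 M (L != M), so D-series; mu = 7 gives D_7.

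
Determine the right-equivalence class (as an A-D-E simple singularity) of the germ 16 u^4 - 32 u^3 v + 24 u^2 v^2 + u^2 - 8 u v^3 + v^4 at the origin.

The Hessian of f at 0 has rank 1. Corank 1: A-series; mu = 3 gives A_3.

A_3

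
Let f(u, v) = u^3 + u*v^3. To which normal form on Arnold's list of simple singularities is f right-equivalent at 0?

E7

The Hessian of f at 0 has rank 0. Corank 2; j^3 = u^3 is a perfect cube, so E-series; the 4-jet and mu = 7 give E_7.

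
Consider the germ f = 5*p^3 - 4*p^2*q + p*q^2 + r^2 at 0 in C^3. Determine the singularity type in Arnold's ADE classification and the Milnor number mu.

Type D_4, Milnor number mu = 4.

The Hessian of f at 0 is [[0, 0, 0], [0, 0, 0], [0, 0, 2]] with rank 1, so corank 2. A Groebner basis of the Jacobian ideal J(f) in C{p,q,r} is {q^3, p^2 - q^2, p*q - 2*q^2, r}; counting standard monomials gives mu = 4. Corank 2; j^3 = p*(5*p^2 - 4*p*q + q^2) splits into three distinct lines over C (the quadratic factor has nonzero discriminant), so D_4.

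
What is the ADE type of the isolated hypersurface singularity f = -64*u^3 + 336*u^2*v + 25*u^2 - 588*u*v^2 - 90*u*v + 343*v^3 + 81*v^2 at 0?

A_{2}

The Hessian of f at 0 is [[50, -90], [-90, 162]] with rank 1, so corank 1. A Groebner basis of the Jacobian ideal J(f) in C{u,v} is {v^2, u - 9*v/5}; counting standard monomials gives mu = 2. Corank 1: A-series; mu = 2 gives A_2.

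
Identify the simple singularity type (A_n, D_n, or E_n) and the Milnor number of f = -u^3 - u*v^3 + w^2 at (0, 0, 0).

Type E_7, Milnor number mu = 7.

The Hessian of f at 0 has rank 1. Corank 2; j^3 = -u^3 is a perfect cube, so E-series; the 4-jet and mu = 7 give E_7.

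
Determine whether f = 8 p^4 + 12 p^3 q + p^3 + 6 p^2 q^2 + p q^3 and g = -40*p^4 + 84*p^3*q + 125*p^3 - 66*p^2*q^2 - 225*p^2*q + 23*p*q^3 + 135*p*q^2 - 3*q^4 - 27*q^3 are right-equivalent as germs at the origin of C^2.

Yes.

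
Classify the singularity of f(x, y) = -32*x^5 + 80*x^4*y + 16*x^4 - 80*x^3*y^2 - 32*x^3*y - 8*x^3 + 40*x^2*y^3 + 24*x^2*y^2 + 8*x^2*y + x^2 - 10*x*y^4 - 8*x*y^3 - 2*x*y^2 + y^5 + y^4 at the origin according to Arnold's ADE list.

A_{4}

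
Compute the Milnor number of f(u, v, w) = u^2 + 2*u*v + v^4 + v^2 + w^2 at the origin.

3

The Hessian of f at 0 has rank 2. Corank 1: A-series; mu = 3 gives A_3.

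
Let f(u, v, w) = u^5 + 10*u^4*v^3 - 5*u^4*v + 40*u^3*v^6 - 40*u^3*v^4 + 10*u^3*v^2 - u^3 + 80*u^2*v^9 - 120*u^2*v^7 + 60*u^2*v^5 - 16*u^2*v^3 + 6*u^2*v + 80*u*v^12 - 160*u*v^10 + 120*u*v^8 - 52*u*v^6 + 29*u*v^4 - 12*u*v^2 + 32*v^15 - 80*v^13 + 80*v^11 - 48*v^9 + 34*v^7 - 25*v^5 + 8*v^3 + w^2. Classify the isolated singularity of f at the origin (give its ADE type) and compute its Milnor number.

Type E8, Milnor number mu = 8.

The Hessian of f at 0 is [[0, 0, 0], [0, 0, 0], [0, 0, 2]] with rank 1, so corank 2. A Groebner basis of the Jacobian ideal J(f) in C{u,v,w} is {-7*u^2/4 + u*v^3 + 7*u*v - 7*v^2, -u^2 + 4*u*v + v^4 - 4*v^2, u^3 - 12*u*v^2 + 16*v^3, u^2*v - 4*u*v^2 + 4*v^3, w}; counting standard monomials gives mu = 8. Corank 2; j^3 = -(u - 2*v)^3 is a perfect cube, so E-series; the 5-jet and mu = 8 give E_8.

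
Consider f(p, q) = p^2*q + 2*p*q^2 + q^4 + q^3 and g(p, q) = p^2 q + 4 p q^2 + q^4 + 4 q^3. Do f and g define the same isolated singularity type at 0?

Yes.

The Hessian of f at 0 has rank 0. Corank 2; j^3 = q*(p + q)^2 has shape L^2 M (L != M), so D-series; mu = 5 gives D_5. The Hessian of g at 0 has rank 0. Corank 2; j^3 = q*(p + 2*q)^2 has shape L^2 M (L != M), so D-series; mu = 5 gives D_5. Both have type D_5, hence right-equivalent.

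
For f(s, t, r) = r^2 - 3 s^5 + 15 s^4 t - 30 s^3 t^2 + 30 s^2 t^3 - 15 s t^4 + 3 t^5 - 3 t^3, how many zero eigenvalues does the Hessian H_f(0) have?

2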